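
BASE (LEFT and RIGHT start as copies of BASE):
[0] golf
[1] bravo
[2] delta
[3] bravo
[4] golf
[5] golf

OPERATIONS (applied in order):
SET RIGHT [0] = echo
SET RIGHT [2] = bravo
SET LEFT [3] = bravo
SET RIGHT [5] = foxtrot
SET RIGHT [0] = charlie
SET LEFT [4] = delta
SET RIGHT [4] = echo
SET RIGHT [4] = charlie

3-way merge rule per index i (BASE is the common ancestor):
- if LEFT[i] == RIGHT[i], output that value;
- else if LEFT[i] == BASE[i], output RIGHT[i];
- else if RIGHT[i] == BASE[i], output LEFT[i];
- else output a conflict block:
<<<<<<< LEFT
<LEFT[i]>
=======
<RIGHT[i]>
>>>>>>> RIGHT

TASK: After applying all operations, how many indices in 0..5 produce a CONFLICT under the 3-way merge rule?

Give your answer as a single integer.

Final LEFT:  [golf, bravo, delta, bravo, delta, golf]
Final RIGHT: [charlie, bravo, bravo, bravo, charlie, foxtrot]
i=0: L=golf=BASE, R=charlie -> take RIGHT -> charlie
i=1: L=bravo R=bravo -> agree -> bravo
i=2: L=delta=BASE, R=bravo -> take RIGHT -> bravo
i=3: L=bravo R=bravo -> agree -> bravo
i=4: BASE=golf L=delta R=charlie all differ -> CONFLICT
i=5: L=golf=BASE, R=foxtrot -> take RIGHT -> foxtrot
Conflict count: 1

Answer: 1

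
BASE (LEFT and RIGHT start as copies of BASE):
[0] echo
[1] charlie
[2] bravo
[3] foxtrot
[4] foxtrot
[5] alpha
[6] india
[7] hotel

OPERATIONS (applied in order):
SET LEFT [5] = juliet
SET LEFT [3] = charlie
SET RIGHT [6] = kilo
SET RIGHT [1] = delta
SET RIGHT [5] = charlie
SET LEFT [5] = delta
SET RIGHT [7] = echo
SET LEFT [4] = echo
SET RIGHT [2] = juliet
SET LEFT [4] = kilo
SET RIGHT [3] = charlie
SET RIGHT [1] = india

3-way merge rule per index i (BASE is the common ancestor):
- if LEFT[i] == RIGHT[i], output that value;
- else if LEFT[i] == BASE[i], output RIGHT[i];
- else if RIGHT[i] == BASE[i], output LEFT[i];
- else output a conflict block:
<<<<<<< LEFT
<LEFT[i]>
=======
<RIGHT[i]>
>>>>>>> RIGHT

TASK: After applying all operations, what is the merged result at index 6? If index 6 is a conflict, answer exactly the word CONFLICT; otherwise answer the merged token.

Final LEFT:  [echo, charlie, bravo, charlie, kilo, delta, india, hotel]
Final RIGHT: [echo, india, juliet, charlie, foxtrot, charlie, kilo, echo]
i=0: L=echo R=echo -> agree -> echo
i=1: L=charlie=BASE, R=india -> take RIGHT -> india
i=2: L=bravo=BASE, R=juliet -> take RIGHT -> juliet
i=3: L=charlie R=charlie -> agree -> charlie
i=4: L=kilo, R=foxtrot=BASE -> take LEFT -> kilo
i=5: BASE=alpha L=delta R=charlie all differ -> CONFLICT
i=6: L=india=BASE, R=kilo -> take RIGHT -> kilo
i=7: L=hotel=BASE, R=echo -> take RIGHT -> echo
Index 6 -> kilo

Answer: kilo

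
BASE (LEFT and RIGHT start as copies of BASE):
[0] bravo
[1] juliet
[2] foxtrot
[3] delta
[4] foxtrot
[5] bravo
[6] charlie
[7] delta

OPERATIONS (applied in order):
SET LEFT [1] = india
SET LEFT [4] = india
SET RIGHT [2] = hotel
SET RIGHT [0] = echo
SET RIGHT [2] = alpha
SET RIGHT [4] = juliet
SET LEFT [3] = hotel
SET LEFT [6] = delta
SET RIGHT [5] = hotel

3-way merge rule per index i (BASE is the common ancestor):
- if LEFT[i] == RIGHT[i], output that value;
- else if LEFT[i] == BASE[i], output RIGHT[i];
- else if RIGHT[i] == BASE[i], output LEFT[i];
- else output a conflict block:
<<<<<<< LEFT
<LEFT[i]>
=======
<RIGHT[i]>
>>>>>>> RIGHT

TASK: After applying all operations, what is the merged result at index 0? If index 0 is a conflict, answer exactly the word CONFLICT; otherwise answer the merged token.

Final LEFT:  [bravo, india, foxtrot, hotel, india, bravo, delta, delta]
Final RIGHT: [echo, juliet, alpha, delta, juliet, hotel, charlie, delta]
i=0: L=bravo=BASE, R=echo -> take RIGHT -> echo
i=1: L=india, R=juliet=BASE -> take LEFT -> india
i=2: L=foxtrot=BASE, R=alpha -> take RIGHT -> alpha
i=3: L=hotel, R=delta=BASE -> take LEFT -> hotel
i=4: BASE=foxtrot L=india R=juliet all differ -> CONFLICT
i=5: L=bravo=BASE, R=hotel -> take RIGHT -> hotel
i=6: L=delta, R=charlie=BASE -> take LEFT -> delta
i=7: L=delta R=delta -> agree -> delta
Index 0 -> echo

Answer: echo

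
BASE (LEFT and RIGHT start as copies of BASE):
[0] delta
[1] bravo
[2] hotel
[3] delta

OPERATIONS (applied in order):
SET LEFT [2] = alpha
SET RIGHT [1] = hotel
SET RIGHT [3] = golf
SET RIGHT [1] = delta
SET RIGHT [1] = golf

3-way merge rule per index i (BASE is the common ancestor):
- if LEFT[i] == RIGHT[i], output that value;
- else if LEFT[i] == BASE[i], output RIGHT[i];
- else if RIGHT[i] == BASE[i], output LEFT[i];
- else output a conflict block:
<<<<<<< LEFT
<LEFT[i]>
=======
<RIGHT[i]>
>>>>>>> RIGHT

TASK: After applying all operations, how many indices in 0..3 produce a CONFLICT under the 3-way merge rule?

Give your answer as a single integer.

Final LEFT:  [delta, bravo, alpha, delta]
Final RIGHT: [delta, golf, hotel, golf]
i=0: L=delta R=delta -> agree -> delta
i=1: L=bravo=BASE, R=golf -> take RIGHT -> golf
i=2: L=alpha, R=hotel=BASE -> take LEFT -> alpha
i=3: L=delta=BASE, R=golf -> take RIGHT -> golf
Conflict count: 0

Answer: 0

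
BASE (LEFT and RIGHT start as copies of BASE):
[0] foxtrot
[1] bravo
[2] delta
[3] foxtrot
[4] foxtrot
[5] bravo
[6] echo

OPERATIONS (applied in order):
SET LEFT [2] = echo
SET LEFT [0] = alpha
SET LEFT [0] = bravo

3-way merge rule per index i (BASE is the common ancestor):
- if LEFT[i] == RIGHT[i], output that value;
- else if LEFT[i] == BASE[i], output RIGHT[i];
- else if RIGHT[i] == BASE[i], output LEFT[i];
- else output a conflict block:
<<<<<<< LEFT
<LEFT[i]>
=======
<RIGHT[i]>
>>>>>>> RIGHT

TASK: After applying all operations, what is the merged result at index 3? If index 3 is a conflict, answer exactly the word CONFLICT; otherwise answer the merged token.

Answer: foxtrot

Derivation:
Final LEFT:  [bravo, bravo, echo, foxtrot, foxtrot, bravo, echo]
Final RIGHT: [foxtrot, bravo, delta, foxtrot, foxtrot, bravo, echo]
i=0: L=bravo, R=foxtrot=BASE -> take LEFT -> bravo
i=1: L=bravo R=bravo -> agree -> bravo
i=2: L=echo, R=delta=BASE -> take LEFT -> echo
i=3: L=foxtrot R=foxtrot -> agree -> foxtrot
i=4: L=foxtrot R=foxtrot -> agree -> foxtrot
i=5: L=bravo R=bravo -> agree -> bravo
i=6: L=echo R=echo -> agree -> echo
Index 3 -> foxtrot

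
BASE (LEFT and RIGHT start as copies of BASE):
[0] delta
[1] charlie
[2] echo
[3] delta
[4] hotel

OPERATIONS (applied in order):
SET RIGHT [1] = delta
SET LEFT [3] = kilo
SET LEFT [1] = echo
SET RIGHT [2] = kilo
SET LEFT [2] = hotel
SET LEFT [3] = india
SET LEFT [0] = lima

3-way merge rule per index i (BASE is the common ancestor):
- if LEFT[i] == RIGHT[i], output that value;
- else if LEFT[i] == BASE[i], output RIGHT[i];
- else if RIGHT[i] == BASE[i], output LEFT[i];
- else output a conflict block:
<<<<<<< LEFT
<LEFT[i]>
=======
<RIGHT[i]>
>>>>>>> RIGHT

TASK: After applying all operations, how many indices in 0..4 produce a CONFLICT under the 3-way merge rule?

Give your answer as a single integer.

Final LEFT:  [lima, echo, hotel, india, hotel]
Final RIGHT: [delta, delta, kilo, delta, hotel]
i=0: L=lima, R=delta=BASE -> take LEFT -> lima
i=1: BASE=charlie L=echo R=delta all differ -> CONFLICT
i=2: BASE=echo L=hotel R=kilo all differ -> CONFLICT
i=3: L=india, R=delta=BASE -> take LEFT -> india
i=4: L=hotel R=hotel -> agree -> hotel
Conflict count: 2

Answer: 2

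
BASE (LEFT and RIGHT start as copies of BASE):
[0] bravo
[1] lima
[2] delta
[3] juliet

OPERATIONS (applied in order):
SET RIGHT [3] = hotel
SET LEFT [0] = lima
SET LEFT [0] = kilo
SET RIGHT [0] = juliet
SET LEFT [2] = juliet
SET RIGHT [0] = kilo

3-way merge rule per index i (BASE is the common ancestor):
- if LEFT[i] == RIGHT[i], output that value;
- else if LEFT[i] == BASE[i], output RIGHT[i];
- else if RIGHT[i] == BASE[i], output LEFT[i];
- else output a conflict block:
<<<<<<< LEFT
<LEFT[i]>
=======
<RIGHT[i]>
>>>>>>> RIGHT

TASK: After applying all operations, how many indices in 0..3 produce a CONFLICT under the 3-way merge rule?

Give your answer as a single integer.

Answer: 0

Derivation:
Final LEFT:  [kilo, lima, juliet, juliet]
Final RIGHT: [kilo, lima, delta, hotel]
i=0: L=kilo R=kilo -> agree -> kilo
i=1: L=lima R=lima -> agree -> lima
i=2: L=juliet, R=delta=BASE -> take LEFT -> juliet
i=3: L=juliet=BASE, R=hotel -> take RIGHT -> hotel
Conflict count: 0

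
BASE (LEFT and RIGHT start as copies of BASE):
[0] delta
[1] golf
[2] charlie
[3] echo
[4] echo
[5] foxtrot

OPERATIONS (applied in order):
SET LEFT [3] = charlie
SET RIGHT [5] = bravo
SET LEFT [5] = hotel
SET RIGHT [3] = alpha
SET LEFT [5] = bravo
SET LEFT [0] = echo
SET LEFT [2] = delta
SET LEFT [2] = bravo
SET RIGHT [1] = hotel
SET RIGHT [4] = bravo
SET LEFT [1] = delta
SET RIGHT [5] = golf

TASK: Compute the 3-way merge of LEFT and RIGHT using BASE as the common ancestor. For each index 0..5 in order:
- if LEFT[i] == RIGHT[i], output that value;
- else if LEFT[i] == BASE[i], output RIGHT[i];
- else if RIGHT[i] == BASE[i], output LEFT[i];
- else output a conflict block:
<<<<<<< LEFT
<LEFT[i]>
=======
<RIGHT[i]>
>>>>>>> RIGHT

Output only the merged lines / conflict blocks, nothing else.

Final LEFT:  [echo, delta, bravo, charlie, echo, bravo]
Final RIGHT: [delta, hotel, charlie, alpha, bravo, golf]
i=0: L=echo, R=delta=BASE -> take LEFT -> echo
i=1: BASE=golf L=delta R=hotel all differ -> CONFLICT
i=2: L=bravo, R=charlie=BASE -> take LEFT -> bravo
i=3: BASE=echo L=charlie R=alpha all differ -> CONFLICT
i=4: L=echo=BASE, R=bravo -> take RIGHT -> bravo
i=5: BASE=foxtrot L=bravo R=golf all differ -> CONFLICT

Answer: echo
<<<<<<< LEFT
delta
=======
hotel
>>>>>>> RIGHT
bravo
<<<<<<< LEFT
charlie
=======
alpha
>>>>>>> RIGHT
bravo
<<<<<<< LEFT
bravo
=======
golf
>>>>>>> RIGHT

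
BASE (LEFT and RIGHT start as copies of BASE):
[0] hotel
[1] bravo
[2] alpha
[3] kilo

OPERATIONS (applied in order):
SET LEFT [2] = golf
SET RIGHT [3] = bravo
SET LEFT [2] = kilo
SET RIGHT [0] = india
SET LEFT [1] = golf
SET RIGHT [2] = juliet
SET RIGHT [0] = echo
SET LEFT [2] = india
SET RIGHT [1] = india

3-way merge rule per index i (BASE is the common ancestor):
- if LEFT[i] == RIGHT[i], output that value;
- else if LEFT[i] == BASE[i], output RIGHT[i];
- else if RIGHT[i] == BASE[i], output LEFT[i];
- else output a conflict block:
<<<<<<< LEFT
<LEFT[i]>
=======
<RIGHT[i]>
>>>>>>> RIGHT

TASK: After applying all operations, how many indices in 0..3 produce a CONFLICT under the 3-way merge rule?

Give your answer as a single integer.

Answer: 2

Derivation:
Final LEFT:  [hotel, golf, india, kilo]
Final RIGHT: [echo, india, juliet, bravo]
i=0: L=hotel=BASE, R=echo -> take RIGHT -> echo
i=1: BASE=bravo L=golf R=india all differ -> CONFLICT
i=2: BASE=alpha L=india R=juliet all differ -> CONFLICT
i=3: L=kilo=BASE, R=bravo -> take RIGHT -> bravo
Conflict count: 2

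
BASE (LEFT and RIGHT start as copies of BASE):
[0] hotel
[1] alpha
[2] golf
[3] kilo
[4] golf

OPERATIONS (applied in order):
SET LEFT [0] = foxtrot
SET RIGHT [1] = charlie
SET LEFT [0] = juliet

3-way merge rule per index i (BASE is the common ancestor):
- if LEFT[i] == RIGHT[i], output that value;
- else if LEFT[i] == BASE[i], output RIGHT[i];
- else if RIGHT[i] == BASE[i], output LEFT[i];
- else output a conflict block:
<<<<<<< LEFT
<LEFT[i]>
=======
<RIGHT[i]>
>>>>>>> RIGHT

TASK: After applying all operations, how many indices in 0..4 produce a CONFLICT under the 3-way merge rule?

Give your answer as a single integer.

Answer: 0

Derivation:
Final LEFT:  [juliet, alpha, golf, kilo, golf]
Final RIGHT: [hotel, charlie, golf, kilo, golf]
i=0: L=juliet, R=hotel=BASE -> take LEFT -> juliet
i=1: L=alpha=BASE, R=charlie -> take RIGHT -> charlie
i=2: L=golf R=golf -> agree -> golf
i=3: L=kilo R=kilo -> agree -> kilo
i=4: L=golf R=golf -> agree -> golf
Conflict count: 0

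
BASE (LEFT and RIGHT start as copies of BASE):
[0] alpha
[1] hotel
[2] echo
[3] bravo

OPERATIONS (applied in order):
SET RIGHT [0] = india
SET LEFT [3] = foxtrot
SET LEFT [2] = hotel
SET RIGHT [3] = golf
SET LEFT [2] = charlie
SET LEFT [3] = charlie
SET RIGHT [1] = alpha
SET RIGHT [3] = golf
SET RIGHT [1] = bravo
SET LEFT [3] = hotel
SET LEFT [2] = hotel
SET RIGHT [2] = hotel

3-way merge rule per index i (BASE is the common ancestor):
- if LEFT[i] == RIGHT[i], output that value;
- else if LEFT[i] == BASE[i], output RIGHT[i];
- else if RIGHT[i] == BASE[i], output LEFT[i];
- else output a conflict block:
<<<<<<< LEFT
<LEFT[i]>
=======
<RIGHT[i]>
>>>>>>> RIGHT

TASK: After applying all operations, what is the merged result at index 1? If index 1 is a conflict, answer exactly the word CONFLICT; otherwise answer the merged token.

Answer: bravo

Derivation:
Final LEFT:  [alpha, hotel, hotel, hotel]
Final RIGHT: [india, bravo, hotel, golf]
i=0: L=alpha=BASE, R=india -> take RIGHT -> india
i=1: L=hotel=BASE, R=bravo -> take RIGHT -> bravo
i=2: L=hotel R=hotel -> agree -> hotel
i=3: BASE=bravo L=hotel R=golf all differ -> CONFLICT
Index 1 -> bravo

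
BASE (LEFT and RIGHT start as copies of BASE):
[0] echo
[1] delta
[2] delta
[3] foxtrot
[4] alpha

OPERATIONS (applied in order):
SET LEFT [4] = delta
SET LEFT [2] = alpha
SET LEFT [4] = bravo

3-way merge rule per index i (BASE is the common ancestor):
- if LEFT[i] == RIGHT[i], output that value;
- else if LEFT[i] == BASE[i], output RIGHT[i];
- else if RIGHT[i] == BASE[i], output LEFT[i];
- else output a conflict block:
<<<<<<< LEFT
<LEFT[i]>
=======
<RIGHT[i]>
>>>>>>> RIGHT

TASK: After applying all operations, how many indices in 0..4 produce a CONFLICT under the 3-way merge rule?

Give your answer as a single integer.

Answer: 0

Derivation:
Final LEFT:  [echo, delta, alpha, foxtrot, bravo]
Final RIGHT: [echo, delta, delta, foxtrot, alpha]
i=0: L=echo R=echo -> agree -> echo
i=1: L=delta R=delta -> agree -> delta
i=2: L=alpha, R=delta=BASE -> take LEFT -> alpha
i=3: L=foxtrot R=foxtrot -> agree -> foxtrot
i=4: L=bravo, R=alpha=BASE -> take LEFT -> bravo
Conflict count: 0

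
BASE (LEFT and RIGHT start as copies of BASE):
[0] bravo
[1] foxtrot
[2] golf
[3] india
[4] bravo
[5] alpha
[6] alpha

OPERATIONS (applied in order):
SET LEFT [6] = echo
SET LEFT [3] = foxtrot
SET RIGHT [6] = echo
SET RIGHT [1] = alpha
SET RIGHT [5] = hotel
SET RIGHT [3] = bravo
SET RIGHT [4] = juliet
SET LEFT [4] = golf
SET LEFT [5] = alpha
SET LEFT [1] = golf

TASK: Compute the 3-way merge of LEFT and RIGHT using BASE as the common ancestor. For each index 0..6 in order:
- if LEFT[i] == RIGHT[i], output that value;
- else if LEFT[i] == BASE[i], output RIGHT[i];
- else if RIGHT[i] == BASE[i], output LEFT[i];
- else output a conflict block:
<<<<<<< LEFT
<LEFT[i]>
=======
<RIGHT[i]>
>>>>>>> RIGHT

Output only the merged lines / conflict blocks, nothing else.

Answer: bravo
<<<<<<< LEFT
golf
=======
alpha
>>>>>>> RIGHT
golf
<<<<<<< LEFT
foxtrot
=======
bravo
>>>>>>> RIGHT
<<<<<<< LEFT
golf
=======
juliet
>>>>>>> RIGHT
hotel
echo

Derivation:
Final LEFT:  [bravo, golf, golf, foxtrot, golf, alpha, echo]
Final RIGHT: [bravo, alpha, golf, bravo, juliet, hotel, echo]
i=0: L=bravo R=bravo -> agree -> bravo
i=1: BASE=foxtrot L=golf R=alpha all differ -> CONFLICT
i=2: L=golf R=golf -> agree -> golf
i=3: BASE=india L=foxtrot R=bravo all differ -> CONFLICT
i=4: BASE=bravo L=golf R=juliet all differ -> CONFLICT
i=5: L=alpha=BASE, R=hotel -> take RIGHT -> hotel
i=6: L=echo R=echo -> agree -> echo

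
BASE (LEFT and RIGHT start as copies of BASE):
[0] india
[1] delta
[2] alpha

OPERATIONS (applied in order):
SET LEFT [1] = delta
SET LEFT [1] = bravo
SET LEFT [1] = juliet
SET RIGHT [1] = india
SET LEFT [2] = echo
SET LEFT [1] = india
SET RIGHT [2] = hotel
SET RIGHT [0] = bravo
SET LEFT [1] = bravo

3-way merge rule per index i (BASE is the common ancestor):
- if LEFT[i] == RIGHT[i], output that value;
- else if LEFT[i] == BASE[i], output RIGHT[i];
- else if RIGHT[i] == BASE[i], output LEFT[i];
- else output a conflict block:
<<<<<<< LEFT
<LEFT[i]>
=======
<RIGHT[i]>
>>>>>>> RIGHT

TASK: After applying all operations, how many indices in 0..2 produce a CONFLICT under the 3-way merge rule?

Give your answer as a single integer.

Final LEFT:  [india, bravo, echo]
Final RIGHT: [bravo, india, hotel]
i=0: L=india=BASE, R=bravo -> take RIGHT -> bravo
i=1: BASE=delta L=bravo R=india all differ -> CONFLICT
i=2: BASE=alpha L=echo R=hotel all differ -> CONFLICT
Conflict count: 2

Answer: 2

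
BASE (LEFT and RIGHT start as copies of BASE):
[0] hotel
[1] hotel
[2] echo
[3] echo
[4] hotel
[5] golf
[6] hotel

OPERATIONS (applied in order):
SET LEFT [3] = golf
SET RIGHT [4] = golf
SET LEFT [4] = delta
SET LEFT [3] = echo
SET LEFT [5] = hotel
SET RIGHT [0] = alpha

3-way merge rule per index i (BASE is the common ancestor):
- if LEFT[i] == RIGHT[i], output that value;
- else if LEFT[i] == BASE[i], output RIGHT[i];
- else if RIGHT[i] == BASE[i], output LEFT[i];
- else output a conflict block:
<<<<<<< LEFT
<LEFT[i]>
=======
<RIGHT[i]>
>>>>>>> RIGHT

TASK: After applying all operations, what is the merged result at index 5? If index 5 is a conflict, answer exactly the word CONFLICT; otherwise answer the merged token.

Final LEFT:  [hotel, hotel, echo, echo, delta, hotel, hotel]
Final RIGHT: [alpha, hotel, echo, echo, golf, golf, hotel]
i=0: L=hotel=BASE, R=alpha -> take RIGHT -> alpha
i=1: L=hotel R=hotel -> agree -> hotel
i=2: L=echo R=echo -> agree -> echo
i=3: L=echo R=echo -> agree -> echo
i=4: BASE=hotel L=delta R=golf all differ -> CONFLICT
i=5: L=hotel, R=golf=BASE -> take LEFT -> hotel
i=6: L=hotel R=hotel -> agree -> hotel
Index 5 -> hotel

Answer: hotel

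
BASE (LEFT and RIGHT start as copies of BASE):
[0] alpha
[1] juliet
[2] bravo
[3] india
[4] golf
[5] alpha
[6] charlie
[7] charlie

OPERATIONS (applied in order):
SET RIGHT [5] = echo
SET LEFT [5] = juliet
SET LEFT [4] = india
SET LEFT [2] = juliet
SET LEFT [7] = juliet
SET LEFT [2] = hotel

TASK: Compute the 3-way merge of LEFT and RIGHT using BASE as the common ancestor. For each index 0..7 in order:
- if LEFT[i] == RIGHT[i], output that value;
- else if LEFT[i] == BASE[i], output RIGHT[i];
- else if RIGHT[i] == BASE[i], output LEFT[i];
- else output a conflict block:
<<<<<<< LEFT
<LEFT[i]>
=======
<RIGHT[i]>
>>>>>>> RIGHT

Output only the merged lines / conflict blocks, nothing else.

Answer: alpha
juliet
hotel
india
india
<<<<<<< LEFT
juliet
=======
echo
>>>>>>> RIGHT
charlie
juliet

Derivation:
Final LEFT:  [alpha, juliet, hotel, india, india, juliet, charlie, juliet]
Final RIGHT: [alpha, juliet, bravo, india, golf, echo, charlie, charlie]
i=0: L=alpha R=alpha -> agree -> alpha
i=1: L=juliet R=juliet -> agree -> juliet
i=2: L=hotel, R=bravo=BASE -> take LEFT -> hotel
i=3: L=india R=india -> agree -> india
i=4: L=india, R=golf=BASE -> take LEFT -> india
i=5: BASE=alpha L=juliet R=echo all differ -> CONFLICT
i=6: L=charlie R=charlie -> agree -> charlie
i=7: L=juliet, R=charlie=BASE -> take LEFT -> juliet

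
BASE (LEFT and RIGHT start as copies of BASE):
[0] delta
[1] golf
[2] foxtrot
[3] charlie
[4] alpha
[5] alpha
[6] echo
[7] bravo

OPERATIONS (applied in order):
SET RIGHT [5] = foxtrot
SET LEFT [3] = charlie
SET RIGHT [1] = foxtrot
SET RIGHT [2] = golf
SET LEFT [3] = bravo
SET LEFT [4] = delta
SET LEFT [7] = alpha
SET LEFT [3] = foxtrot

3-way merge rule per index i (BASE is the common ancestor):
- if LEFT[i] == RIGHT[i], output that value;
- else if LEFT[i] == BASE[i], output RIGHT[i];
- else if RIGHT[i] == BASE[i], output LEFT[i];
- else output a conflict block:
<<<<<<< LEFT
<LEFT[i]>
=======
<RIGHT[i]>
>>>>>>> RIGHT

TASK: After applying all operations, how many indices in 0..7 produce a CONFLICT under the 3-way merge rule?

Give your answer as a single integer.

Final LEFT:  [delta, golf, foxtrot, foxtrot, delta, alpha, echo, alpha]
Final RIGHT: [delta, foxtrot, golf, charlie, alpha, foxtrot, echo, bravo]
i=0: L=delta R=delta -> agree -> delta
i=1: L=golf=BASE, R=foxtrot -> take RIGHT -> foxtrot
i=2: L=foxtrot=BASE, R=golf -> take RIGHT -> golf
i=3: L=foxtrot, R=charlie=BASE -> take LEFT -> foxtrot
i=4: L=delta, R=alpha=BASE -> take LEFT -> delta
i=5: L=alpha=BASE, R=foxtrot -> take RIGHT -> foxtrot
i=6: L=echo R=echo -> agree -> echo
i=7: L=alpha, R=bravo=BASE -> take LEFT -> alpha
Conflict count: 0

Answer: 0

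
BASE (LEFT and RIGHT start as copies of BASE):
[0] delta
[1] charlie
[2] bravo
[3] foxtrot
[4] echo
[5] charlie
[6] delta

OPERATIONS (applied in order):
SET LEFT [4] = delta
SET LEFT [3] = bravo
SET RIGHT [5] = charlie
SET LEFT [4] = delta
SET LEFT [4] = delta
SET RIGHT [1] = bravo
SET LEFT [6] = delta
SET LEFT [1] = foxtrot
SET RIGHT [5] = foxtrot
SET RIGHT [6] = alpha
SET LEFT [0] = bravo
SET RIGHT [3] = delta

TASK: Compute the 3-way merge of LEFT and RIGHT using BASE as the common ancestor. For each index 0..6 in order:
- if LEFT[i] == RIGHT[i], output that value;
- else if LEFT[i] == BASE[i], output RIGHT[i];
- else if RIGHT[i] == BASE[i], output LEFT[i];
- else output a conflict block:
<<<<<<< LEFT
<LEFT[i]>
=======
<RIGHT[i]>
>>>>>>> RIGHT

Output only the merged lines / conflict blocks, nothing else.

Answer: bravo
<<<<<<< LEFT
foxtrot
=======
bravo
>>>>>>> RIGHT
bravo
<<<<<<< LEFT
bravo
=======
delta
>>>>>>> RIGHT
delta
foxtrot
alpha

Derivation:
Final LEFT:  [bravo, foxtrot, bravo, bravo, delta, charlie, delta]
Final RIGHT: [delta, bravo, bravo, delta, echo, foxtrot, alpha]
i=0: L=bravo, R=delta=BASE -> take LEFT -> bravo
i=1: BASE=charlie L=foxtrot R=bravo all differ -> CONFLICT
i=2: L=bravo R=bravo -> agree -> bravo
i=3: BASE=foxtrot L=bravo R=delta all differ -> CONFLICT
i=4: L=delta, R=echo=BASE -> take LEFT -> delta
i=5: L=charlie=BASE, R=foxtrot -> take RIGHT -> foxtrot
i=6: L=delta=BASE, R=alpha -> take RIGHT -> alpha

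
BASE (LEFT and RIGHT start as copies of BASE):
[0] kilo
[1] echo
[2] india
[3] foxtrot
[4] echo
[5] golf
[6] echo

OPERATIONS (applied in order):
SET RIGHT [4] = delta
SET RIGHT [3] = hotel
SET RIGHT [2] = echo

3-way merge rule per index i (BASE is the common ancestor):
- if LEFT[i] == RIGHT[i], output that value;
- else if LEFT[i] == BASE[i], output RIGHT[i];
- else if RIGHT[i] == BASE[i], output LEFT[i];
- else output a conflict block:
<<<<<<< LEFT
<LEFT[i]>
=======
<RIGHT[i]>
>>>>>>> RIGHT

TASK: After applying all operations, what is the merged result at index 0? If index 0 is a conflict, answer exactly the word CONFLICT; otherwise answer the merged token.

Final LEFT:  [kilo, echo, india, foxtrot, echo, golf, echo]
Final RIGHT: [kilo, echo, echo, hotel, delta, golf, echo]
i=0: L=kilo R=kilo -> agree -> kilo
i=1: L=echo R=echo -> agree -> echo
i=2: L=india=BASE, R=echo -> take RIGHT -> echo
i=3: L=foxtrot=BASE, R=hotel -> take RIGHT -> hotel
i=4: L=echo=BASE, R=delta -> take RIGHT -> delta
i=5: L=golf R=golf -> agree -> golf
i=6: L=echo R=echo -> agree -> echo
Index 0 -> kilo

Answer: kilo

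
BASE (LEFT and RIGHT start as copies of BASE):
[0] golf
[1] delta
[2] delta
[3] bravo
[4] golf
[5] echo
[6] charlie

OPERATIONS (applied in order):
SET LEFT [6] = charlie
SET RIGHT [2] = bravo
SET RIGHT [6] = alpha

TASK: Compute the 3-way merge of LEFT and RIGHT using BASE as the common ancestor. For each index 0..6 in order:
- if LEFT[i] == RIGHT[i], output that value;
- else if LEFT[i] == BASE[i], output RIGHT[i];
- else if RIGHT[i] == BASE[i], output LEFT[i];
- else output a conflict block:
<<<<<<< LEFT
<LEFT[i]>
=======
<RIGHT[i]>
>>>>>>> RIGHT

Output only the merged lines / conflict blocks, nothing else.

Final LEFT:  [golf, delta, delta, bravo, golf, echo, charlie]
Final RIGHT: [golf, delta, bravo, bravo, golf, echo, alpha]
i=0: L=golf R=golf -> agree -> golf
i=1: L=delta R=delta -> agree -> delta
i=2: L=delta=BASE, R=bravo -> take RIGHT -> bravo
i=3: L=bravo R=bravo -> agree -> bravo
i=4: L=golf R=golf -> agree -> golf
i=5: L=echo R=echo -> agree -> echo
i=6: L=charlie=BASE, R=alpha -> take RIGHT -> alpha

Answer: golf
delta
bravo
bravo
golf
echo
alpha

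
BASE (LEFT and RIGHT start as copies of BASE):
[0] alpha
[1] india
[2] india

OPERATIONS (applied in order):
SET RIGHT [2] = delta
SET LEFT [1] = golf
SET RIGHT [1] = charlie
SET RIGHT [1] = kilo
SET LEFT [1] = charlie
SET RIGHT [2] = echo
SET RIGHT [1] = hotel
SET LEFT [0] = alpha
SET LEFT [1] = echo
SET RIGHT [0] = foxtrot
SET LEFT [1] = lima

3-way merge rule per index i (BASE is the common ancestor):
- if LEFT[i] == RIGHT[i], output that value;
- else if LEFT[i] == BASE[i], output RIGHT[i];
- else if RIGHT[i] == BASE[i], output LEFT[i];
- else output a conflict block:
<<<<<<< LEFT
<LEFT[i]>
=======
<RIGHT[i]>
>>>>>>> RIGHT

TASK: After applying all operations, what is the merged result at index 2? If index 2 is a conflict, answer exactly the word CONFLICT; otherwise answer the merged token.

Final LEFT:  [alpha, lima, india]
Final RIGHT: [foxtrot, hotel, echo]
i=0: L=alpha=BASE, R=foxtrot -> take RIGHT -> foxtrot
i=1: BASE=india L=lima R=hotel all differ -> CONFLICT
i=2: L=india=BASE, R=echo -> take RIGHT -> echo
Index 2 -> echo

Answer: echo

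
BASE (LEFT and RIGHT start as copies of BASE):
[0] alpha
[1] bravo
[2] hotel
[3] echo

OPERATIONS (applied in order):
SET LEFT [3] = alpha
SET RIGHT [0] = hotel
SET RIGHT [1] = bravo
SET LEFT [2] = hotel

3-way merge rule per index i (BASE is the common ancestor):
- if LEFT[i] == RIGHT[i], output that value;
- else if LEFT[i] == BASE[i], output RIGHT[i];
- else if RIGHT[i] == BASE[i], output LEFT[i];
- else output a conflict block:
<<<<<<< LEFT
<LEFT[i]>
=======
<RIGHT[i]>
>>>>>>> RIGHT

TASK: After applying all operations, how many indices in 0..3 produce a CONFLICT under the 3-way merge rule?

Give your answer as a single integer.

Final LEFT:  [alpha, bravo, hotel, alpha]
Final RIGHT: [hotel, bravo, hotel, echo]
i=0: L=alpha=BASE, R=hotel -> take RIGHT -> hotel
i=1: L=bravo R=bravo -> agree -> bravo
i=2: L=hotel R=hotel -> agree -> hotel
i=3: L=alpha, R=echo=BASE -> take LEFT -> alpha
Conflict count: 0

Answer: 0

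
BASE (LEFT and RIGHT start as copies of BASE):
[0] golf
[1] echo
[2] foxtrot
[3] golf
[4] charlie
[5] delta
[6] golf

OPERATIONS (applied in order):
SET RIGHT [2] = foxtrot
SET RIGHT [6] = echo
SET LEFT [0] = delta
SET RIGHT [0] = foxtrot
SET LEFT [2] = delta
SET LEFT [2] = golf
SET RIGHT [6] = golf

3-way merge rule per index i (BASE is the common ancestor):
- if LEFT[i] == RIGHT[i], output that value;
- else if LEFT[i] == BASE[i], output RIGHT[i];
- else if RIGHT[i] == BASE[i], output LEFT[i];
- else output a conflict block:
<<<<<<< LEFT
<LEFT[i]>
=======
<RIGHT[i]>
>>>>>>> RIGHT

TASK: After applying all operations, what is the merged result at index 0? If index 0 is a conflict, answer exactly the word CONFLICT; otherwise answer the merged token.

Final LEFT:  [delta, echo, golf, golf, charlie, delta, golf]
Final RIGHT: [foxtrot, echo, foxtrot, golf, charlie, delta, golf]
i=0: BASE=golf L=delta R=foxtrot all differ -> CONFLICT
i=1: L=echo R=echo -> agree -> echo
i=2: L=golf, R=foxtrot=BASE -> take LEFT -> golf
i=3: L=golf R=golf -> agree -> golf
i=4: L=charlie R=charlie -> agree -> charlie
i=5: L=delta R=delta -> agree -> delta
i=6: L=golf R=golf -> agree -> golf
Index 0 -> CONFLICT

Answer: CONFLICT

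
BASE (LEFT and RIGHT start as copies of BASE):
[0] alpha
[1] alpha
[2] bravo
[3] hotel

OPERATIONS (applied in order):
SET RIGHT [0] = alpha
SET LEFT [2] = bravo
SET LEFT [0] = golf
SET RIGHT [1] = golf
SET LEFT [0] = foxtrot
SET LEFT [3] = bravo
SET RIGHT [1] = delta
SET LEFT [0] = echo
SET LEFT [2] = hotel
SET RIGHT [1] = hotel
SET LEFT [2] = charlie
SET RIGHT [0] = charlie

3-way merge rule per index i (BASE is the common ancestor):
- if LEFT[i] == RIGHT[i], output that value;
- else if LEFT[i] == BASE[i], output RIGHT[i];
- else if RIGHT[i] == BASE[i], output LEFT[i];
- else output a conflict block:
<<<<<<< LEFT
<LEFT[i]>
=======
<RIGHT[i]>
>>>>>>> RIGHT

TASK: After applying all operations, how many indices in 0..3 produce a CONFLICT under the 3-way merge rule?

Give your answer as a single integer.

Final LEFT:  [echo, alpha, charlie, bravo]
Final RIGHT: [charlie, hotel, bravo, hotel]
i=0: BASE=alpha L=echo R=charlie all differ -> CONFLICT
i=1: L=alpha=BASE, R=hotel -> take RIGHT -> hotel
i=2: L=charlie, R=bravo=BASE -> take LEFT -> charlie
i=3: L=bravo, R=hotel=BASE -> take LEFT -> bravo
Conflict count: 1

Answer: 1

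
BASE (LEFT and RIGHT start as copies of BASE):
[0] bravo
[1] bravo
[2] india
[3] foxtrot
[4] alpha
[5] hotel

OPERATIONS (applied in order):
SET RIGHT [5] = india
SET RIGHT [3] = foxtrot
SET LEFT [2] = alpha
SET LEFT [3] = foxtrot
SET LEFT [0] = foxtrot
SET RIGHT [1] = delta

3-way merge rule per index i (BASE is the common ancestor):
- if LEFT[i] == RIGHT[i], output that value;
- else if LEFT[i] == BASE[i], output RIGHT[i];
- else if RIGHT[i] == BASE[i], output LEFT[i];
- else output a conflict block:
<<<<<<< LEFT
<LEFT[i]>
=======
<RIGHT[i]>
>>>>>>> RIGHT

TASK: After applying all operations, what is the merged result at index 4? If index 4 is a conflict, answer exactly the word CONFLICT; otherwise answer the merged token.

Final LEFT:  [foxtrot, bravo, alpha, foxtrot, alpha, hotel]
Final RIGHT: [bravo, delta, india, foxtrot, alpha, india]
i=0: L=foxtrot, R=bravo=BASE -> take LEFT -> foxtrot
i=1: L=bravo=BASE, R=delta -> take RIGHT -> delta
i=2: L=alpha, R=india=BASE -> take LEFT -> alpha
i=3: L=foxtrot R=foxtrot -> agree -> foxtrot
i=4: L=alpha R=alpha -> agree -> alpha
i=5: L=hotel=BASE, R=india -> take RIGHT -> india
Index 4 -> alpha

Answer: alpha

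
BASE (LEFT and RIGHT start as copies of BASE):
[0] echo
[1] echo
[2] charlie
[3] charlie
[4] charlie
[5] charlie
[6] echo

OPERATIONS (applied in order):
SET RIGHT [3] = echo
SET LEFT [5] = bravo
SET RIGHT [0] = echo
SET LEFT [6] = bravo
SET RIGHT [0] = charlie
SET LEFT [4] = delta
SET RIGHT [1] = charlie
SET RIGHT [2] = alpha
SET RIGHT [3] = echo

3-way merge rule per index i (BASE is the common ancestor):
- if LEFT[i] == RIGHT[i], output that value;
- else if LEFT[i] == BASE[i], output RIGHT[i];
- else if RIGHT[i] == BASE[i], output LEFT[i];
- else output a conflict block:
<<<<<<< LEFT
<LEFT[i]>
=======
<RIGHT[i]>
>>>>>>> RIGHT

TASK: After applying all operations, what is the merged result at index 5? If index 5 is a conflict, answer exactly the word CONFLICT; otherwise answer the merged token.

Final LEFT:  [echo, echo, charlie, charlie, delta, bravo, bravo]
Final RIGHT: [charlie, charlie, alpha, echo, charlie, charlie, echo]
i=0: L=echo=BASE, R=charlie -> take RIGHT -> charlie
i=1: L=echo=BASE, R=charlie -> take RIGHT -> charlie
i=2: L=charlie=BASE, R=alpha -> take RIGHT -> alpha
i=3: L=charlie=BASE, R=echo -> take RIGHT -> echo
i=4: L=delta, R=charlie=BASE -> take LEFT -> delta
i=5: L=bravo, R=charlie=BASE -> take LEFT -> bravo
i=6: L=bravo, R=echo=BASE -> take LEFT -> bravo
Index 5 -> bravo

Answer: bravo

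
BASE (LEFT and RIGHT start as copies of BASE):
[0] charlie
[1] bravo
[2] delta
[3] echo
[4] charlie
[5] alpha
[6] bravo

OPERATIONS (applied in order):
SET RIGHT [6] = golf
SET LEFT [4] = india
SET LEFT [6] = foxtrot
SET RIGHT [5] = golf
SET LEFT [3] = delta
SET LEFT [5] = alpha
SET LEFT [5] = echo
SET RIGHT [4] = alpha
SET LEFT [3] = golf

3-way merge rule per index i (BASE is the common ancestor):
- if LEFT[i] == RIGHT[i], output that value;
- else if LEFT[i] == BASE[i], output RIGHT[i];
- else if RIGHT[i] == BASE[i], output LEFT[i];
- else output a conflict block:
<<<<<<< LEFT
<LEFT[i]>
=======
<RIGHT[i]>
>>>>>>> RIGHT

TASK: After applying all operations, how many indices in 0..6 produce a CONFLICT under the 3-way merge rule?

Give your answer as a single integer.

Answer: 3

Derivation:
Final LEFT:  [charlie, bravo, delta, golf, india, echo, foxtrot]
Final RIGHT: [charlie, bravo, delta, echo, alpha, golf, golf]
i=0: L=charlie R=charlie -> agree -> charlie
i=1: L=bravo R=bravo -> agree -> bravo
i=2: L=delta R=delta -> agree -> delta
i=3: L=golf, R=echo=BASE -> take LEFT -> golf
i=4: BASE=charlie L=india R=alpha all differ -> CONFLICT
i=5: BASE=alpha L=echo R=golf all differ -> CONFLICT
i=6: BASE=bravo L=foxtrot R=golf all differ -> CONFLICT
Conflict count: 3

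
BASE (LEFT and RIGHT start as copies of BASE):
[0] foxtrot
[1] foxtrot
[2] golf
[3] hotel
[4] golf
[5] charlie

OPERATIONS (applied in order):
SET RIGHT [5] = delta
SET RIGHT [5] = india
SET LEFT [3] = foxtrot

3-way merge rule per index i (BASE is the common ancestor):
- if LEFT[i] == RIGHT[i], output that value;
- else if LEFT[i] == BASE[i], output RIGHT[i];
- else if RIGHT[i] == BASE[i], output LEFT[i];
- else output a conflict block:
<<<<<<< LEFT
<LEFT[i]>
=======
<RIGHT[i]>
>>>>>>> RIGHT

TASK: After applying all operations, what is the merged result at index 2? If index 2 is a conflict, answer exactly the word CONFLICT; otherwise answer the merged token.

Final LEFT:  [foxtrot, foxtrot, golf, foxtrot, golf, charlie]
Final RIGHT: [foxtrot, foxtrot, golf, hotel, golf, india]
i=0: L=foxtrot R=foxtrot -> agree -> foxtrot
i=1: L=foxtrot R=foxtrot -> agree -> foxtrot
i=2: L=golf R=golf -> agree -> golf
i=3: L=foxtrot, R=hotel=BASE -> take LEFT -> foxtrot
i=4: L=golf R=golf -> agree -> golf
i=5: L=charlie=BASE, R=india -> take RIGHT -> india
Index 2 -> golf

Answer: golf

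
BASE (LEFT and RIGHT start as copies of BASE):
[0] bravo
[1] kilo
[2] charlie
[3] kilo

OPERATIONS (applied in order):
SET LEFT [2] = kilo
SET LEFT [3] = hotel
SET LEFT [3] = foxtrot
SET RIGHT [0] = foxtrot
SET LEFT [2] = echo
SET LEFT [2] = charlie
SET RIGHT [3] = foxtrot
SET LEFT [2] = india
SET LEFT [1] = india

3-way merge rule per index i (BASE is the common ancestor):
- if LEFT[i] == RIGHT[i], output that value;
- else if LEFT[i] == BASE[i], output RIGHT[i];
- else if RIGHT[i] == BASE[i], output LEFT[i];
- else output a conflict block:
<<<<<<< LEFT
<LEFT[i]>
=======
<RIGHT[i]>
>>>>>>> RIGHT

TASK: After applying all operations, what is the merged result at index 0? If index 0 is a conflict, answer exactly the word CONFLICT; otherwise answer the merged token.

Final LEFT:  [bravo, india, india, foxtrot]
Final RIGHT: [foxtrot, kilo, charlie, foxtrot]
i=0: L=bravo=BASE, R=foxtrot -> take RIGHT -> foxtrot
i=1: L=india, R=kilo=BASE -> take LEFT -> india
i=2: L=india, R=charlie=BASE -> take LEFT -> india
i=3: L=foxtrot R=foxtrot -> agree -> foxtrot
Index 0 -> foxtrot

Answer: foxtrot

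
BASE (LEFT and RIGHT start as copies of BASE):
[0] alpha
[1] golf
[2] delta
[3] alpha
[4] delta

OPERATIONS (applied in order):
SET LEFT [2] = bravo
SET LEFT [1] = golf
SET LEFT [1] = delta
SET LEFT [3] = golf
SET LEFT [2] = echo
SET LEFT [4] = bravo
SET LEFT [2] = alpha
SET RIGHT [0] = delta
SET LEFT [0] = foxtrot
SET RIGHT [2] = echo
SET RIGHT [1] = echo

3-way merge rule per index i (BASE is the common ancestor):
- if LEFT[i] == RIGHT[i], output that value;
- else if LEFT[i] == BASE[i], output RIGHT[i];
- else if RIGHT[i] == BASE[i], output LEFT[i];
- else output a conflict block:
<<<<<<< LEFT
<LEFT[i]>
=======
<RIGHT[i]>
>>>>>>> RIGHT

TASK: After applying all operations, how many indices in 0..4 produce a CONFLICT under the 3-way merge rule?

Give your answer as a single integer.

Answer: 3

Derivation:
Final LEFT:  [foxtrot, delta, alpha, golf, bravo]
Final RIGHT: [delta, echo, echo, alpha, delta]
i=0: BASE=alpha L=foxtrot R=delta all differ -> CONFLICT
i=1: BASE=golf L=delta R=echo all differ -> CONFLICT
i=2: BASE=delta L=alpha R=echo all differ -> CONFLICT
i=3: L=golf, R=alpha=BASE -> take LEFT -> golf
i=4: L=bravo, R=delta=BASE -> take LEFT -> bravo
Conflict count: 3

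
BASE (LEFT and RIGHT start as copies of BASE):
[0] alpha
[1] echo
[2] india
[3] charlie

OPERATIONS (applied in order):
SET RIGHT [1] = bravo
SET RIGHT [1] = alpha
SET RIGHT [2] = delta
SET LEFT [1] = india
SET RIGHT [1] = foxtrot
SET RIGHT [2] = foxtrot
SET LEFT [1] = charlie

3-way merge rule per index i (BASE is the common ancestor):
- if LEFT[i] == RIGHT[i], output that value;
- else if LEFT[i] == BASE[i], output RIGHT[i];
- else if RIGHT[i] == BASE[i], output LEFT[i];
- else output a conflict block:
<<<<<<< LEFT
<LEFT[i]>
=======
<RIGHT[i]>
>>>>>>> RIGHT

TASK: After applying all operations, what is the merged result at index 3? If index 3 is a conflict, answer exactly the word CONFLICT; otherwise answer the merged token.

Answer: charlie

Derivation:
Final LEFT:  [alpha, charlie, india, charlie]
Final RIGHT: [alpha, foxtrot, foxtrot, charlie]
i=0: L=alpha R=alpha -> agree -> alpha
i=1: BASE=echo L=charlie R=foxtrot all differ -> CONFLICT
i=2: L=india=BASE, R=foxtrot -> take RIGHT -> foxtrot
i=3: L=charlie R=charlie -> agree -> charlie
Index 3 -> charlie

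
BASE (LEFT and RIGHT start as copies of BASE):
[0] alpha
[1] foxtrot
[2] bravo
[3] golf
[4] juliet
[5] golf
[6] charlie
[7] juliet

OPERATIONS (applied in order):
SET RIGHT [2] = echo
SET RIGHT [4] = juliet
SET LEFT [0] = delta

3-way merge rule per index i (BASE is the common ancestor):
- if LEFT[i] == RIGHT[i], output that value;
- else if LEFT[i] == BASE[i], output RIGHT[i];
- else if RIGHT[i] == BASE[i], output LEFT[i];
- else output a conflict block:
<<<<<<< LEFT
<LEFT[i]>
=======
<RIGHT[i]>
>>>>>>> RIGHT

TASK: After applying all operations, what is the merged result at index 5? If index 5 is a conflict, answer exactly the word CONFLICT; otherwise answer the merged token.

Final LEFT:  [delta, foxtrot, bravo, golf, juliet, golf, charlie, juliet]
Final RIGHT: [alpha, foxtrot, echo, golf, juliet, golf, charlie, juliet]
i=0: L=delta, R=alpha=BASE -> take LEFT -> delta
i=1: L=foxtrot R=foxtrot -> agree -> foxtrot
i=2: L=bravo=BASE, R=echo -> take RIGHT -> echo
i=3: L=golf R=golf -> agree -> golf
i=4: L=juliet R=juliet -> agree -> juliet
i=5: L=golf R=golf -> agree -> golf
i=6: L=charlie R=charlie -> agree -> charlie
i=7: L=juliet R=juliet -> agree -> juliet
Index 5 -> golf

Answer: golf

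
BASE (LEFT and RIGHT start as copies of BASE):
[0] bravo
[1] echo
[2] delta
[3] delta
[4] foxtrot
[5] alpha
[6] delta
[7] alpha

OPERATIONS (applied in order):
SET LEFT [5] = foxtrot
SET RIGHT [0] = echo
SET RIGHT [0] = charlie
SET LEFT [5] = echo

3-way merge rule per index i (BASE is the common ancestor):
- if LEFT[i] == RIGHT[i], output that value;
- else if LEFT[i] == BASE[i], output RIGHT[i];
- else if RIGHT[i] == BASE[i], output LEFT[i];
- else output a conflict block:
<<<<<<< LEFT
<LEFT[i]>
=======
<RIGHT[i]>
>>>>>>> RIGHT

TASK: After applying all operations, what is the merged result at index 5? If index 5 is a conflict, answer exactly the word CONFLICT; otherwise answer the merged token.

Answer: echo

Derivation:
Final LEFT:  [bravo, echo, delta, delta, foxtrot, echo, delta, alpha]
Final RIGHT: [charlie, echo, delta, delta, foxtrot, alpha, delta, alpha]
i=0: L=bravo=BASE, R=charlie -> take RIGHT -> charlie
i=1: L=echo R=echo -> agree -> echo
i=2: L=delta R=delta -> agree -> delta
i=3: L=delta R=delta -> agree -> delta
i=4: L=foxtrot R=foxtrot -> agree -> foxtrot
i=5: L=echo, R=alpha=BASE -> take LEFT -> echo
i=6: L=delta R=delta -> agree -> delta
i=7: L=alpha R=alpha -> agree -> alpha
Index 5 -> echo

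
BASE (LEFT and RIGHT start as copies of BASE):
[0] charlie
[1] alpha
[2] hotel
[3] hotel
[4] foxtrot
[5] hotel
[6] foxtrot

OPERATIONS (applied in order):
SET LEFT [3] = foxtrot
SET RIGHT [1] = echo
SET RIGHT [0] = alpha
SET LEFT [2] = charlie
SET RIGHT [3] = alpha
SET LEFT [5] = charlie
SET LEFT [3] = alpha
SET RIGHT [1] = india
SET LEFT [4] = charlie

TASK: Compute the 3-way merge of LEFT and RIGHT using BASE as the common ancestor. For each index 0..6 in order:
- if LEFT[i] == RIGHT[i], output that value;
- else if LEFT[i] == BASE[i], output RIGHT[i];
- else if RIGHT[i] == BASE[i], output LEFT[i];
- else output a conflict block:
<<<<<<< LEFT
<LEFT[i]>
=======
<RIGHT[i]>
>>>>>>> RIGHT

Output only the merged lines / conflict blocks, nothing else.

Final LEFT:  [charlie, alpha, charlie, alpha, charlie, charlie, foxtrot]
Final RIGHT: [alpha, india, hotel, alpha, foxtrot, hotel, foxtrot]
i=0: L=charlie=BASE, R=alpha -> take RIGHT -> alpha
i=1: L=alpha=BASE, R=india -> take RIGHT -> india
i=2: L=charlie, R=hotel=BASE -> take LEFT -> charlie
i=3: L=alpha R=alpha -> agree -> alpha
i=4: L=charlie, R=foxtrot=BASE -> take LEFT -> charlie
i=5: L=charlie, R=hotel=BASE -> take LEFT -> charlie
i=6: L=foxtrot R=foxtrot -> agree -> foxtrot

Answer: alpha
india
charlie
alpha
charlie
charlie
foxtrot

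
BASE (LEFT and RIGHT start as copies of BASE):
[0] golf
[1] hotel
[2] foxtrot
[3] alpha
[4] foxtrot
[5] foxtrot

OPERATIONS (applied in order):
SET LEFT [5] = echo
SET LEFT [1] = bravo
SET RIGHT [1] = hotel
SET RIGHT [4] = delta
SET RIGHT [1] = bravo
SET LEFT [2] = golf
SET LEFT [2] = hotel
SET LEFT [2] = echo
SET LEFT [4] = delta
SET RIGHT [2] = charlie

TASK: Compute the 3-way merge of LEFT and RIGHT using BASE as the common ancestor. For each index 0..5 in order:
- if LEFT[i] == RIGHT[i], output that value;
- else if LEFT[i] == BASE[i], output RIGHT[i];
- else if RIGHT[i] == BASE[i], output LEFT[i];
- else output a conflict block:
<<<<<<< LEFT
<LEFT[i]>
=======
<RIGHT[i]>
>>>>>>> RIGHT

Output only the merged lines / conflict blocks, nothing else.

Final LEFT:  [golf, bravo, echo, alpha, delta, echo]
Final RIGHT: [golf, bravo, charlie, alpha, delta, foxtrot]
i=0: L=golf R=golf -> agree -> golf
i=1: L=bravo R=bravo -> agree -> bravo
i=2: BASE=foxtrot L=echo R=charlie all differ -> CONFLICT
i=3: L=alpha R=alpha -> agree -> alpha
i=4: L=delta R=delta -> agree -> delta
i=5: L=echo, R=foxtrot=BASE -> take LEFT -> echo

Answer: golf
bravo
<<<<<<< LEFT
echo
=======
charlie
>>>>>>> RIGHT
alpha
delta
echo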